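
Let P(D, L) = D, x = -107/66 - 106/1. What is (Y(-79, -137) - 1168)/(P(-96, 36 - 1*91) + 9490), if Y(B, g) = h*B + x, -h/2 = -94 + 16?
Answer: -128225/88572 ≈ -1.4477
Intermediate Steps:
h = 156 (h = -2*(-94 + 16) = -2*(-78) = 156)
x = -7103/66 (x = -107*1/66 - 106*1 = -107/66 - 106 = -7103/66 ≈ -107.62)
Y(B, g) = -7103/66 + 156*B (Y(B, g) = 156*B - 7103/66 = -7103/66 + 156*B)
(Y(-79, -137) - 1168)/(P(-96, 36 - 1*91) + 9490) = ((-7103/66 + 156*(-79)) - 1168)/(-96 + 9490) = ((-7103/66 - 12324) - 1168)/9394 = (-820487/66 - 1168)*(1/9394) = -897575/66*1/9394 = -128225/88572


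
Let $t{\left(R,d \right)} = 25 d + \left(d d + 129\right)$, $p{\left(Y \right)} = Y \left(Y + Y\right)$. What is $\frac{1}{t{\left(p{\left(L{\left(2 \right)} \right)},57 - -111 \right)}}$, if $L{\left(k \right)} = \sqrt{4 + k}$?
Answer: $\frac{1}{32553} \approx 3.0719 \cdot 10^{-5}$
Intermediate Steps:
$p{\left(Y \right)} = 2 Y^{2}$ ($p{\left(Y \right)} = Y 2 Y = 2 Y^{2}$)
$t{\left(R,d \right)} = 129 + d^{2} + 25 d$ ($t{\left(R,d \right)} = 25 d + \left(d^{2} + 129\right) = 25 d + \left(129 + d^{2}\right) = 129 + d^{2} + 25 d$)
$\frac{1}{t{\left(p{\left(L{\left(2 \right)} \right)},57 - -111 \right)}} = \frac{1}{129 + \left(57 - -111\right)^{2} + 25 \left(57 - -111\right)} = \frac{1}{129 + \left(57 + 111\right)^{2} + 25 \left(57 + 111\right)} = \frac{1}{129 + 168^{2} + 25 \cdot 168} = \frac{1}{129 + 28224 + 4200} = \frac{1}{32553}$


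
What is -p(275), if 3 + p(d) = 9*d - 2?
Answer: -2470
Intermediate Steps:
p(d) = -5 + 9*d (p(d) = -3 + (9*d - 2) = -3 + (-2 + 9*d) = -5 + 9*d)
-p(275) = -(-5 + 9*275) = -(-5 + 2475) = -1*2470 = -2470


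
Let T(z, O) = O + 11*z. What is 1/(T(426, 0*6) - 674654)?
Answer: -1/669968 ≈ -1.4926e-6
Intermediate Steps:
1/(T(426, 0*6) - 674654) = 1/((0*6 + 11*426) - 674654) = 1/((0 + 4686) - 674654) = 1/(4686 - 674654) = 1/(-669968) = -1/669968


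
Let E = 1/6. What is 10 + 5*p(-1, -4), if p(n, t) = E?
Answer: 65/6 ≈ 10.833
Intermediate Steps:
E = 1/6 ≈ 0.16667
p(n, t) = 1/6
10 + 5*p(-1, -4) = 10 + 5*(1/6) = 10 + 5/6 = 65/6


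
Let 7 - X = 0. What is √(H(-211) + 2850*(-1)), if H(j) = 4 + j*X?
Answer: I*√4323 ≈ 65.75*I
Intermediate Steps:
X = 7 (X = 7 - 1*0 = 7 + 0 = 7)
H(j) = 4 + 7*j (H(j) = 4 + j*7 = 4 + 7*j)
√(H(-211) + 2850*(-1)) = √((4 + 7*(-211)) + 2850*(-1)) = √((4 - 1477) - 2850) = √(-1473 - 2850) = √(-4323) = I*√4323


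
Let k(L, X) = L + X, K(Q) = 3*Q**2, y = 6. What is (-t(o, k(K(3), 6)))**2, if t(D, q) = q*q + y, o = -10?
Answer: 1199025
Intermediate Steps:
t(D, q) = 6 + q**2 (t(D, q) = q*q + 6 = q**2 + 6 = 6 + q**2)
(-t(o, k(K(3), 6)))**2 = (-(6 + (3*3**2 + 6)**2))**2 = (-(6 + (3*9 + 6)**2))**2 = (-(6 + (27 + 6)**2))**2 = (-(6 + 33**2))**2 = (-(6 + 1089))**2 = (-1*1095)**2 = (-1095)**2 = 1199025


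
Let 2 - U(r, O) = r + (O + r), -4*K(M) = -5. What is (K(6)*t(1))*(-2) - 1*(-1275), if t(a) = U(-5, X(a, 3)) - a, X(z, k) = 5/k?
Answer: 3755/3 ≈ 1251.7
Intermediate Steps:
K(M) = 5/4 (K(M) = -¼*(-5) = 5/4)
U(r, O) = 2 - O - 2*r (U(r, O) = 2 - (r + (O + r)) = 2 - (O + 2*r) = 2 + (-O - 2*r) = 2 - O - 2*r)
t(a) = 31/3 - a (t(a) = (2 - 5/3 - 2*(-5)) - a = (2 - 5/3 + 10) - a = 31/3 - a)
(K(6)*t(1))*(-2) - 1*(-1275) = (5*(31/3 - 1*1)/4)*(-2) - 1*(-1275) = (5*(31/3 - 1)/4)*(-2) + 1275 = ((5/4)*(28/3))*(-2) + 1275 = (35/3)*(-2) + 1275 = -70/3 + 1275 = 3755/3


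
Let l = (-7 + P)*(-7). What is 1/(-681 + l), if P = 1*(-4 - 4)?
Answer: -1/576 ≈ -0.0017361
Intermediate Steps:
P = -8 (P = 1*(-8) = -8)
l = 105 (l = (-7 - 8)*(-7) = -15*(-7) = 105)
1/(-681 + l) = 1/(-681 + 105) = 1/(-576) = -1/576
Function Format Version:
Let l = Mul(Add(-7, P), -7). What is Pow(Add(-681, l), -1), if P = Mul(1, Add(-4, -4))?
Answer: Rational(-1, 576) ≈ -0.0017361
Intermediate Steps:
P = -8 (P = Mul(1, -8) = -8)
l = 105 (l = Mul(Add(-7, -8), -7) = Mul(-15, -7) = 105)
Pow(Add(-681, l), -1) = Pow(Add(-681, 105), -1) = Pow(-576, -1) = Rational(-1, 576)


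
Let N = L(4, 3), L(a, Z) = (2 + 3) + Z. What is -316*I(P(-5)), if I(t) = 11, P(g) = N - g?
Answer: -3476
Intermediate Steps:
L(a, Z) = 5 + Z
N = 8 (N = 5 + 3 = 8)
P(g) = 8 - g
-316*I(P(-5)) = -316*11 = -3476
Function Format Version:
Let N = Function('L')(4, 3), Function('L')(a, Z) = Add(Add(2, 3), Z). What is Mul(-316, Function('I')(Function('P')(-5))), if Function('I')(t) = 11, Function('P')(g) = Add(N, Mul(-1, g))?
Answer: -3476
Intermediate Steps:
Function('L')(a, Z) = Add(5, Z)
N = 8 (N = Add(5, 3) = 8)
Function('P')(g) = Add(8, Mul(-1, g))
Mul(-316, Function('I')(Function('P')(-5))) = Mul(-316, 11) = -3476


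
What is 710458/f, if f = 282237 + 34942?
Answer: 710458/317179 ≈ 2.2399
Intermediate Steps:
f = 317179
710458/f = 710458/317179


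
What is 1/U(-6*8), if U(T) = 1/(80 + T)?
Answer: 32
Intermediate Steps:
1/U(-6*8) = 1/(1/(80 - 6*8)) = 1/(1/(80 - 48)) = 1/(1/32) = 32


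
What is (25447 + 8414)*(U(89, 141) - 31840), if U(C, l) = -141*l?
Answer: -1751324781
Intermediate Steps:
(25447 + 8414)*(U(89, 141) - 31840) = (25447 + 8414)*(-141*141 - 31840) = 33861*(-19881 - 31840) = 33861*(-51721) = -1751324781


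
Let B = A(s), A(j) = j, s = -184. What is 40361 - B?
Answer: 40545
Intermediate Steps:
B = -184
40361 - B = 40361 - 1*(-184) = 40361 + 184 = 40545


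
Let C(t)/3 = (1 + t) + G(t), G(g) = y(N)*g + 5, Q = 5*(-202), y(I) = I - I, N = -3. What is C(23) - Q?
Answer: 1097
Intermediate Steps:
y(I) = 0
Q = -1010
G(g) = 5 (G(g) = 0*g + 5 = 0 + 5 = 5)
C(t) = 18 + 3*t (C(t) = 3*((1 + t) + 5) = 3*(6 + t) = 18 + 3*t)
C(23) - Q = (18 + 3*23) - 1*(-1010) = (18 + 69) + 1010 = 87 + 1010 = 1097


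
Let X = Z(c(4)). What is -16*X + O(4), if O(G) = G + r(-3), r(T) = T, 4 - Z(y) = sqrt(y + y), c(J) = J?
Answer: -63 + 32*sqrt(2) ≈ -17.745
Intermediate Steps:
Z(y) = 4 - sqrt(2)*sqrt(y) (Z(y) = 4 - sqrt(y + y) = 4 - sqrt(2*y) = 4 - sqrt(2)*sqrt(y))
X = 4 - 2*sqrt(2) (X = 4 - sqrt(2)*sqrt(4) = 4 - 1*sqrt(2)*2 = 4 - 2*sqrt(2) ≈ 1.1716)
O(G) = -3 + G (O(G) = G - 3 = -3 + G)
-16*X + O(4) = -16*(4 - 2*sqrt(2)) + (-3 + 4) = (-64 + 32*sqrt(2)) + 1 = -63 + 32*sqrt(2)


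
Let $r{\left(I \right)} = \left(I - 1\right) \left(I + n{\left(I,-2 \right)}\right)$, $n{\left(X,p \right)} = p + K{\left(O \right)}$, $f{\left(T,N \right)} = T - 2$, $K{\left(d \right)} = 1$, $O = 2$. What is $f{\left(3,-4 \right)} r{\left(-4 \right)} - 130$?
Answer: $-105$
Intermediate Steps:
$f{\left(T,N \right)} = -2 + T$
$n{\left(X,p \right)} = 1 + p$ ($n{\left(X,p \right)} = p + 1 = 1 + p$)
$r{\left(I \right)} = \left(-1 + I\right)^{2}$ ($r{\left(I \right)} = \left(I - 1\right) \left(I + \left(1 - 2\right)\right) = \left(-1 + I\right) \left(I - 1\right) = \left(-1 + I\right) \left(-1 + I\right) = \left(-1 + I\right)^{2}$)
$f{\left(3,-4 \right)} r{\left(-4 \right)} - 130 = \left(-2 + 3\right) \left(1 + \left(-4\right)^{2} - -8\right) - 130 = 1 \left(1 + 16 + 8\right) - 130 = 1 \cdot 25 - 130 = 25 - 130 = -105$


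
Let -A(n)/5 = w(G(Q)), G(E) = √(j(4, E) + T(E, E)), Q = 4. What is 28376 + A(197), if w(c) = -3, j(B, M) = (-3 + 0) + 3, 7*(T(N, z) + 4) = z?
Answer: 28391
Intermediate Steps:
T(N, z) = -4 + z/7
j(B, M) = 0 (j(B, M) = -3 + 3 = 0)
G(E) = √(-4 + E/7) (G(E) = √(0 + (-4 + E/7)) = √(-4 + E/7))
A(n) = 15 (A(n) = -5*(-3) = 15)
28376 + A(197) = 28376 + 15 = 28391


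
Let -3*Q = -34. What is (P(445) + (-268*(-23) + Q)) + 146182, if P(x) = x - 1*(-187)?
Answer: 458968/3 ≈ 1.5299e+5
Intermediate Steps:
P(x) = 187 + x (P(x) = x + 187 = 187 + x)
Q = 34/3 (Q = -1/3*(-34) = 34/3 ≈ 11.333)
(P(445) + (-268*(-23) + Q)) + 146182 = ((187 + 445) + (-268*(-23) + 34/3)) + 146182 = (632 + (6164 + 34/3)) + 146182 = (632 + 18526/3) + 146182 = 20422/3 + 146182 = 458968/3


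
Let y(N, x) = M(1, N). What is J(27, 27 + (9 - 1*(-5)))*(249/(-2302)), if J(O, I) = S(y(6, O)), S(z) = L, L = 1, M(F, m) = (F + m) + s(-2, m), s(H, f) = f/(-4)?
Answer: -249/2302 ≈ -0.10817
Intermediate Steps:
s(H, f) = -f/4 (s(H, f) = f*(-1/4) = -f/4)
M(F, m) = F + 3*m/4 (M(F, m) = (F + m) - m/4 = F + 3*m/4)
y(N, x) = 1 + 3*N/4
S(z) = 1
J(O, I) = 1
J(27, 27 + (9 - 1*(-5)))*(249/(-2302)) = 1*(249/(-2302)) = 1*(249*(-1/2302)) = 1*(-249/2302) = -249/2302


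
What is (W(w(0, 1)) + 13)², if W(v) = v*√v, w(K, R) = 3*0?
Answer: 169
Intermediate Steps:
w(K, R) = 0
W(v) = v^(3/2)
(W(w(0, 1)) + 13)² = (0^(3/2) + 13)² = (0 + 13)² = 13² = 169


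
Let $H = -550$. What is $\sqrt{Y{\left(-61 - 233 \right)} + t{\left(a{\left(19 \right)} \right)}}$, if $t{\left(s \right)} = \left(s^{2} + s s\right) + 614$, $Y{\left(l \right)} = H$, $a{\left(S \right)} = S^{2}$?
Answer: $\sqrt{260706} \approx 510.59$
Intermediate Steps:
$Y{\left(l \right)} = -550$
$t{\left(s \right)} = 614 + 2 s^{2}$ ($t{\left(s \right)} = \left(s^{2} + s^{2}\right) + 614 = 2 s^{2} + 614 = 614 + 2 s^{2}$)
$\sqrt{Y{\left(-61 - 233 \right)} + t{\left(a{\left(19 \right)} \right)}} = \sqrt{-550 + \left(614 + 2 \left(19^{2}\right)^{2}\right)} = \sqrt{-550 + \left(614 + 2 \cdot 361^{2}\right)} = \sqrt{-550 + \left(614 + 2 \cdot 130321\right)} = \sqrt{-550 + \left(614 + 260642\right)} = \sqrt{-550 + 261256} = \sqrt{260706}$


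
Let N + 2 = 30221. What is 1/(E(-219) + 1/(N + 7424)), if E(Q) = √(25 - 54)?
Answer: 37643/41092868022 - 1416995449*I*√29/41092868022 ≈ 9.1605e-7 - 0.1857*I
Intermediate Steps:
E(Q) = I*√29 (E(Q) = √(-29) = I*√29)
N = 30219 (N = -2 + 30221 = 30219)
1/(E(-219) + 1/(N + 7424)) = 1/(I*√29 + 1/(30219 + 7424)) = 1/(I*√29 + 1/37643) = 1/(1/37643 + I*√29)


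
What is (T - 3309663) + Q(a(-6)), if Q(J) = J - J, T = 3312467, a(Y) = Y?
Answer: 2804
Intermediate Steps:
Q(J) = 0
(T - 3309663) + Q(a(-6)) = (3312467 - 3309663) + 0 = 2804 + 0 = 2804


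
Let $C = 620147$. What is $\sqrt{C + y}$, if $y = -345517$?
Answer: $\sqrt{274630} \approx 524.05$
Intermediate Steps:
$\sqrt{C + y} = \sqrt{620147 - 345517} = \sqrt{274630}$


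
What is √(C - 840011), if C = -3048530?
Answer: I*√3888541 ≈ 1971.9*I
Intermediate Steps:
√(C - 840011) = √(-3048530 - 840011) = √(-3888541) = I*√3888541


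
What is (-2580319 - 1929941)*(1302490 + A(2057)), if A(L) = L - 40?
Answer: -5883665741820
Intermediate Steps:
A(L) = -40 + L
(-2580319 - 1929941)*(1302490 + A(2057)) = (-2580319 - 1929941)*(1302490 + (-40 + 2057)) = -4510260*(1302490 + 2017) = -4510260*1304507 = -5883665741820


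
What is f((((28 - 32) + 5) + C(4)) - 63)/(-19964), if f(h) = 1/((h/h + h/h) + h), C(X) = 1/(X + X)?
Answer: 2/2390689 ≈ 8.3658e-7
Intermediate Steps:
C(X) = 1/(2*X)
f(h) = 1/(2 + h) (f(h) = 1/((1 + 1) + h) = 1/(2 + h))
f((((28 - 32) + 5) + C(4)) - 63)/(-19964) = 1/((2 + ((((28 - 32) + 5) + (½)/4) - 63))*(-19964)) = -1/19964/(2 + (((-4 + 5) + (½)*(¼)) - 63)) = -1/19964/(2 + ((1 + ⅛) - 63)) = -1/19964/(2 + (9/8 - 63)) = -1/19964/(2 - 495/8) = -1/19964/(-479/8) = -8/479*(-1/19964) = 2/2390689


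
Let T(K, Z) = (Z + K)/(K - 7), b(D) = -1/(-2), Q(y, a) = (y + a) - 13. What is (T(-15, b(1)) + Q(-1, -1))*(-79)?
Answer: 49849/44 ≈ 1132.9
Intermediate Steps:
Q(y, a) = -13 + a + y (Q(y, a) = (a + y) - 13 = -13 + a + y)
b(D) = ½ (b(D) = -1*(-½) = ½)
T(K, Z) = (K + Z)/(-7 + K)
(T(-15, b(1)) + Q(-1, -1))*(-79) = ((-15 + ½)/(-7 - 15) + (-13 - 1 - 1))*(-79) = (-29/2/(-22) - 15)*(-79) = (-1/22*(-29/2) - 15)*(-79) = (29/44 - 15)*(-79) = -631/44*(-79) = 49849/44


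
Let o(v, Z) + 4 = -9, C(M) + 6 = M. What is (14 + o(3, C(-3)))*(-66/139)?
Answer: -66/139 ≈ -0.47482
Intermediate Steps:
C(M) = -6 + M
o(v, Z) = -13 (o(v, Z) = -4 - 9 = -13)
(14 + o(3, C(-3)))*(-66/139) = (14 - 13)*(-66/139) = 1*(-66*1/139) = 1*(-66/139) = -66/139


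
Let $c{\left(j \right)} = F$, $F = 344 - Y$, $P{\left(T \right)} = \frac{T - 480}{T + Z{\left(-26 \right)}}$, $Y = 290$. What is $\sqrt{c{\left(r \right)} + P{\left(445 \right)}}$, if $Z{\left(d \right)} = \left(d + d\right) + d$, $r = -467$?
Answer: $\frac{\sqrt{7260361}}{367} \approx 7.342$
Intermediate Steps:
$Z{\left(d \right)} = 3 d$ ($Z{\left(d \right)} = 2 d + d = 3 d$)
$P{\left(T \right)} = \frac{-480 + T}{-78 + T}$ ($P{\left(T \right)} = \frac{T - 480}{T + 3 \left(-26\right)} = \frac{-480 + T}{T - 78} = \frac{-480 + T}{-78 + T}$)
$F = 54$ ($F = 344 - 290 = 54$)
$c{\left(j \right)} = 54$
$\sqrt{c{\left(r \right)} + P{\left(445 \right)}} = \sqrt{54 + \frac{-480 + 445}{-78 + 445}} = \sqrt{54 + \frac{1}{367} \left(-35\right)} = \sqrt{54 - \frac{35}{367}} = \sqrt{\frac{19783}{367}} = \frac{\sqrt{7260361}}{367}$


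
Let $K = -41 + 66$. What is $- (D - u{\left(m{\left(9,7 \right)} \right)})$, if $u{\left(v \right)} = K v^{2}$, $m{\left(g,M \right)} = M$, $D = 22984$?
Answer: $-21759$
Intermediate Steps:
$K = 25$
$u{\left(v \right)} = 25 v^{2}$
$- (D - u{\left(m{\left(9,7 \right)} \right)}) = - (22984 - 25 \cdot 7^{2}) = - (22984 - 25 \cdot 49) = - (22984 - 1225) = \left(-1\right) 21759 = -21759$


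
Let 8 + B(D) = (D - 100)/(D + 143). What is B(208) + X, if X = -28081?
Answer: -365153/13 ≈ -28089.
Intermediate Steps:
B(D) = -8 + (-100 + D)/(143 + D) (B(D) = -8 + (D - 100)/(D + 143) = -8 + (-100 + D)/(143 + D))
B(208) + X = (-1244 - 7*208)/(143 + 208) - 28081 = (-1244 - 1456)/351 - 28081 = (1/351)*(-2700) - 28081 = -100/13 - 28081 = -365153/13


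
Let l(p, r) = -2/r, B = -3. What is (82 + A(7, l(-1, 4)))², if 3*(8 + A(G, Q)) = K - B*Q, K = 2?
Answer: 198025/36 ≈ 5500.7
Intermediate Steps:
A(G, Q) = -22/3 + Q (A(G, Q) = -8 + (2 - (-3)*Q)/3 = -8 + (2 + 3*Q)/3 = -8 + (⅔ + Q) = -22/3 + Q)
(82 + A(7, l(-1, 4)))² = (82 + (-22/3 - 2/4))² = (82 + (-22/3 - 2*¼))² = (82 + (-22/3 - ½))² = (82 - 47/6)² = (445/6)² = 198025/36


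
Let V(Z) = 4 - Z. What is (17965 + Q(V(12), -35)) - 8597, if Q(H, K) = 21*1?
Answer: 9389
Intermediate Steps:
Q(H, K) = 21
(17965 + Q(V(12), -35)) - 8597 = (17965 + 21) - 8597 = 17986 - 8597 = 9389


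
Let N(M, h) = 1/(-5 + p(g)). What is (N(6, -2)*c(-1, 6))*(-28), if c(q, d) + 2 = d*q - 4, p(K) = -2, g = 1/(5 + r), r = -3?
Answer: -48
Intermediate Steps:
g = ½ (g = 1/(5 - 3) = 1/2 = ½ ≈ 0.50000)
N(M, h) = -⅐ (N(M, h) = 1/(-5 - 2) = 1/(-7) = -⅐)
c(q, d) = -6 + d*q (c(q, d) = -2 + (d*q - 4) = -2 + (-4 + d*q) = -6 + d*q)
(N(6, -2)*c(-1, 6))*(-28) = -(-6 + 6*(-1))/7*(-28) = -(-6 - 6)/7*(-28) = -⅐*(-12)*(-28) = (12/7)*(-28) = -48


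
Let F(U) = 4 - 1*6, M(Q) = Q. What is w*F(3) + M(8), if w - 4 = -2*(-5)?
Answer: -20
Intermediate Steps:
w = 14 (w = 4 - 2*(-5) = 4 + 10 = 14)
F(U) = -2 (F(U) = 4 - 6 = -2)
w*F(3) + M(8) = 14*(-2) + 8 = -28 + 8 = -20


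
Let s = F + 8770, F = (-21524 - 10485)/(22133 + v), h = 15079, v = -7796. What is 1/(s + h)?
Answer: 14337/341891104 ≈ 4.1934e-5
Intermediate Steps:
F = -32009/14337 (F = (-21524 - 10485)/(22133 - 7796) = -32009/14337 ≈ -2.2326)
s = 125703481/14337 (s = -32009/14337 + 8770 = 125703481/14337 ≈ 8767.8)
1/(s + h) = 1/(125703481/14337 + 15079) = 1/(341891104/14337) = 14337/341891104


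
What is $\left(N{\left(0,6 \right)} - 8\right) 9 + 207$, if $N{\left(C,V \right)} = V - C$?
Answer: $189$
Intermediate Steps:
$\left(N{\left(0,6 \right)} - 8\right) 9 + 207 = \left(\left(6 - 0\right) - 8\right) 9 + 207 = \left(\left(6 + 0\right) - 8\right) 9 + 207 = \left(6 - 8\right) 9 + 207 = \left(-2\right) 9 + 207 = -18 + 207 = 189$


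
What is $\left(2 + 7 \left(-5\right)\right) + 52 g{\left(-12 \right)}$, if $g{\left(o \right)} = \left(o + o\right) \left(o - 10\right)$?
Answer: $27423$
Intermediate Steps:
$g{\left(o \right)} = 2 o \left(-10 + o\right)$
$\left(2 + 7 \left(-5\right)\right) + 52 g{\left(-12 \right)} = \left(2 + 7 \left(-5\right)\right) + 52 \cdot 2 \left(-12\right) \left(-10 - 12\right) = \left(2 - 35\right) + 52 \cdot 2 \left(-12\right) \left(-22\right) = -33 + 52 \cdot 528 = -33 + 27456 = 27423$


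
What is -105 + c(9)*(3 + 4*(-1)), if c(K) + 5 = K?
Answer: -109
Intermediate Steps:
c(K) = -5 + K
-105 + c(9)*(3 + 4*(-1)) = -105 + (-5 + 9)*(3 + 4*(-1)) = -105 + 4*(3 - 4) = -105 + 4*(-1) = -105 - 4 = -109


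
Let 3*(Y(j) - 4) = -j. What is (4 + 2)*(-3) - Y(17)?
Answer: -49/3 ≈ -16.333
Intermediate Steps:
Y(j) = 4 - j/3 (Y(j) = 4 + (-j)/3 = 4 - j/3)
(4 + 2)*(-3) - Y(17) = (4 + 2)*(-3) - (4 - ⅓*17) = 6*(-3) - (4 - 17/3) = -18 - 1*(-5/3) = -18 + 5/3 = -49/3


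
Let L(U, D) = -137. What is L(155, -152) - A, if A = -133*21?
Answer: 2656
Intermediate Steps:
A = -2793
L(155, -152) - A = -137 - 1*(-2793) = -137 + 2793 = 2656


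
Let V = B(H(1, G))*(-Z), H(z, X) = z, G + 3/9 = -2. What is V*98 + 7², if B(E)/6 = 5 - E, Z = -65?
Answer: 152929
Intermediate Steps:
G = -7/3 (G = -⅓ - 2 = -7/3 ≈ -2.3333)
B(E) = 30 - 6*E (B(E) = 6*(5 - E) = 30 - 6*E)
V = 1560 (V = (30 - 6*1)*(-1*(-65)) = (30 - 6)*65 = 24*65 = 1560)
V*98 + 7² = 1560*98 + 7² = 152880 + 49 = 152929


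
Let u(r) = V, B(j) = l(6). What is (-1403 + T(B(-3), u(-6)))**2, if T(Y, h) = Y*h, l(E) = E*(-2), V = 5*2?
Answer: 2319529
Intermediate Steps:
V = 10
l(E) = -2*E
B(j) = -12 (B(j) = -2*6 = -12)
u(r) = 10
(-1403 + T(B(-3), u(-6)))**2 = (-1403 - 12*10)**2 = (-1403 - 120)**2 = (-1523)**2 = 2319529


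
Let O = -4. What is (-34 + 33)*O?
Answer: 4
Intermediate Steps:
(-34 + 33)*O = (-34 + 33)*(-4) = -1*(-4) = 4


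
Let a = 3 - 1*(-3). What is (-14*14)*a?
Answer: -1176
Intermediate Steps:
a = 6 (a = 3 + 3 = 6)
(-14*14)*a = -14*14*6 = -196*6 = -1176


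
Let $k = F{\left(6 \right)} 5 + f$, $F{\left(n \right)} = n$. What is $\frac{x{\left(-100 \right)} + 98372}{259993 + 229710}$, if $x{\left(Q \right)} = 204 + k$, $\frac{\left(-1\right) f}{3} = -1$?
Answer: $\frac{98609}{489703} \approx 0.20136$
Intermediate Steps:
$f = 3$ ($f = \left(-3\right) \left(-1\right) = 3$)
$k = 33$ ($k = 6 \cdot 5 + 3 = 30 + 3 = 33$)
$x{\left(Q \right)} = 237$ ($x{\left(Q \right)} = 204 + 33 = 237$)
$\frac{x{\left(-100 \right)} + 98372}{259993 + 229710} = \frac{237 + 98372}{259993 + 229710} = \frac{98609}{489703}$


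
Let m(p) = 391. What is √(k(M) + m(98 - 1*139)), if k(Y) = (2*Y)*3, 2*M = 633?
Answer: √2290 ≈ 47.854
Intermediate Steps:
M = 633/2 (M = (½)*633 = 633/2 ≈ 316.50)
k(Y) = 6*Y
√(k(M) + m(98 - 1*139)) = √(6*(633/2) + 391) = √(1899 + 391) = √2290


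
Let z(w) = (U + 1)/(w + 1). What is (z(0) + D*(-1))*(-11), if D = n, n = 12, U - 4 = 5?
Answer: 22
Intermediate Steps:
U = 9 (U = 4 + 5 = 9)
z(w) = 10/(1 + w) (z(w) = (9 + 1)/(w + 1) = 10/(1 + w))
D = 12
(z(0) + D*(-1))*(-11) = (10/(1 + 0) + 12*(-1))*(-11) = (10/1 - 12)*(-11) = (10*1 - 12)*(-11) = (10 - 12)*(-11) = -2*(-11) = 22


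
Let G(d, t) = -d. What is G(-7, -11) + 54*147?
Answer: 7945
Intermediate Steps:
G(-7, -11) + 54*147 = -1*(-7) + 54*147 = 7 + 7938 = 7945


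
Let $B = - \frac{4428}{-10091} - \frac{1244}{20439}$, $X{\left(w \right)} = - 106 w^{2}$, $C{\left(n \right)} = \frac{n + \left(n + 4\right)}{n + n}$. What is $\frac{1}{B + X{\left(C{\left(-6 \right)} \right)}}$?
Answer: $- \frac{206249949}{9638713576} \approx -0.021398$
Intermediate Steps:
$C{\left(n \right)} = \frac{4 + 2 n}{2 n}$ ($C{\left(n \right)} = \frac{n + \left(4 + n\right)}{2 n} = \left(4 + 2 n\right) \frac{1}{2 n} = \frac{4 + 2 n}{2 n}$)
$B = \frac{77950688}{206249949}$ ($B = \left(-4428\right) \left(- \frac{1}{10091}\right) - \frac{1244}{20439} = \frac{4428}{10091} - \frac{1244}{20439} = \frac{77950688}{206249949} \approx 0.37794$)
$\frac{1}{B + X{\left(C{\left(-6 \right)} \right)}} = \frac{1}{\frac{77950688}{206249949} - 106 \left(\frac{2 - 6}{-6}\right)^{2}} = \frac{1}{\frac{77950688}{206249949} - 106 \left(\left(- \frac{1}{6}\right) \left(-4\right)\right)^{2}} = \frac{1}{\frac{77950688}{206249949} - 106 \left(\frac{2}{3}\right)^{2}} = \frac{1}{\frac{77950688}{206249949} - \frac{424}{9}} = \frac{1}{- \frac{9638713576}{206249949}} = - \frac{206249949}{9638713576}$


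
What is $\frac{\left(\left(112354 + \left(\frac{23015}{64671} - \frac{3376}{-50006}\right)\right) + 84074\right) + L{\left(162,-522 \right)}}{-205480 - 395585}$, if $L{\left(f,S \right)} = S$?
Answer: $- \frac{316774616069471}{971903479798845} \approx -0.32593$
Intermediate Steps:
$\frac{\left(\left(112354 + \left(\frac{23015}{64671} - \frac{3376}{-50006}\right)\right) + 84074\right) + L{\left(162,-522 \right)}}{-205480 - 395585} = \frac{\left(\left(112354 + \left(\frac{23015}{64671} - \frac{3376}{-50006}\right)\right) + 84074\right) - 522}{-205480 - 395585} = \frac{\left(\left(112354 + \left(23015 \cdot \frac{1}{64671} - - \frac{1688}{25003}\right)\right) + 84074\right) - 522}{-601065} = \left(\left(\left(112354 + \left(\frac{23015}{64671} + \frac{1688}{25003}\right)\right) + 84074\right) - 522\right) \left(- \frac{1}{601065}\right) = \left(\left(\left(112354 + \frac{684608693}{1616969013}\right) + 84074\right) - 522\right) \left(- \frac{1}{601065}\right) = \left(\left(\frac{181673621095295}{1616969013} + 84074\right) - 522\right) \left(- \frac{1}{601065}\right) = \left(\frac{317618673894257}{1616969013} - 522\right) \left(- \frac{1}{601065}\right) = \frac{316774616069471}{1616969013} \left(- \frac{1}{601065}\right) = - \frac{316774616069471}{971903479798845}$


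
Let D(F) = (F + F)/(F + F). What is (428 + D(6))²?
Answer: 184041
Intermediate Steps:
D(F) = 1 (D(F) = (2*F)/((2*F)) = (2*F)*(1/(2*F)) = 1)
(428 + D(6))² = (428 + 1)² = 429² = 184041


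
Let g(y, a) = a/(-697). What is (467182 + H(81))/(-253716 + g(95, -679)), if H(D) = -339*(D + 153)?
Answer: -270335632/176839373 ≈ -1.5287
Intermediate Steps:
g(y, a) = -a/697 (g(y, a) = a*(-1/697) = -a/697)
H(D) = -51867 - 339*D (H(D) = -339*(153 + D) = -51867 - 339*D)
(467182 + H(81))/(-253716 + g(95, -679)) = (467182 + (-51867 - 339*81))/(-253716 - 1/697*(-679)) = (467182 + (-51867 - 27459))/(-253716 + 679/697) = (467182 - 79326)/(-176839373/697) = 387856*(-697/176839373) = -270335632/176839373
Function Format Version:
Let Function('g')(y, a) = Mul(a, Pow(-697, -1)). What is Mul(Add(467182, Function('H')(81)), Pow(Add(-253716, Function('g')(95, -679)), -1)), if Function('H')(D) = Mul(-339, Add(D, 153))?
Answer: Rational(-270335632, 176839373) ≈ -1.5287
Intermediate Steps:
Function('g')(y, a) = Mul(Rational(-1, 697), a) (Function('g')(y, a) = Mul(a, Rational(-1, 697)) = Mul(Rational(-1, 697), a))
Function('H')(D) = Add(-51867, Mul(-339, D)) (Function('H')(D) = Mul(-339, Add(153, D)) = Add(-51867, Mul(-339, D)))
Mul(Add(467182, Function('H')(81)), Pow(Add(-253716, Function('g')(95, -679)), -1)) = Mul(Add(467182, Add(-51867, Mul(-339, 81))), Pow(Add(-253716, Mul(Rational(-1, 697), -679)), -1)) = Mul(Add(467182, Add(-51867, -27459)), Pow(Add(-253716, Rational(679, 697)), -1)) = Mul(Add(467182, -79326), Pow(Rational(-176839373, 697), -1)) = Mul(387856, Rational(-697, 176839373)) = Rational(-270335632, 176839373)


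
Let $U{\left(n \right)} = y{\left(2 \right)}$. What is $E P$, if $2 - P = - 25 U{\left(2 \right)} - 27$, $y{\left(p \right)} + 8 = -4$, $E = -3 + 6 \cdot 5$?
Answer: $-7317$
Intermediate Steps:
$E = 27$ ($E = -3 + 30 = 27$)
$y{\left(p \right)} = -12$ ($y{\left(p \right)} = -8 - 4 = -12$)
$U{\left(n \right)} = -12$
$P = -271$ ($P = 2 - \left(\left(-25\right) \left(-12\right) - 27\right) = 2 - \left(300 - 27\right) = 2 - 273 = -271$)
$E P = 27 \left(-271\right) = -7317$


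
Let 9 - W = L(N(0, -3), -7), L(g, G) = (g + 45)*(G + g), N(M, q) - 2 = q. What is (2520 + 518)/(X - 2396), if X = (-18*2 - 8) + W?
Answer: -434/297 ≈ -1.4613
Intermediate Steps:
N(M, q) = 2 + q
L(g, G) = (45 + g)*(G + g)
W = 361 (W = 9 - ((2 - 3)² + 45*(-7) + 45*(2 - 3) - 7*(2 - 3)) = 9 - ((-1)² - 315 + 45*(-1) - 7*(-1)) = 9 - (1 - 315 - 45 + 7) = 9 - 1*(-352) = 9 + 352 = 361)
X = 317 (X = (-18*2 - 8) + 361 = (-36 - 8) + 361 = -44 + 361 = 317)
(2520 + 518)/(X - 2396) = (2520 + 518)/(317 - 2396) = 3038/(-2079) = 3038*(-1/2079) = -434/297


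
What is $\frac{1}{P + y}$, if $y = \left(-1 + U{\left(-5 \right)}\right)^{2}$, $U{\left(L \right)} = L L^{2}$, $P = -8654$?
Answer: $\frac{1}{7222} \approx 0.00013847$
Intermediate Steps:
$U{\left(L \right)} = L^{3}$
$y = 15876$ ($y = \left(-1 + \left(-5\right)^{3}\right)^{2} = \left(-1 - 125\right)^{2} = \left(-126\right)^{2} = 15876$)
$\frac{1}{P + y} = \frac{1}{-8654 + 15876} = \frac{1}{7222}$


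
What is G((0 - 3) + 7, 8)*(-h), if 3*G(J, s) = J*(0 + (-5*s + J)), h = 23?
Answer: 1104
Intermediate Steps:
G(J, s) = J*(J - 5*s)/3 (G(J, s) = (J*(0 + (-5*s + J)))/3 = (J*(0 + (J - 5*s)))/3 = (J*(J - 5*s))/3 = J*(J - 5*s)/3)
G((0 - 3) + 7, 8)*(-h) = (((0 - 3) + 7)*(((0 - 3) + 7) - 5*8)/3)*(-1*23) = ((-3 + 7)*((-3 + 7) - 40)/3)*(-23) = ((⅓)*4*(4 - 40))*(-23) = ((⅓)*4*(-36))*(-23) = -48*(-23) = 1104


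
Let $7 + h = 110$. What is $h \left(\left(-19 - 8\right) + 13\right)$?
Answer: $-1442$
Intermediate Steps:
$h = 103$ ($h = -7 + 110 = 103$)
$h \left(\left(-19 - 8\right) + 13\right) = 103 \left(\left(-19 - 8\right) + 13\right) = 103 \left(-27 + 13\right) = 103 \left(-14\right) = -1442$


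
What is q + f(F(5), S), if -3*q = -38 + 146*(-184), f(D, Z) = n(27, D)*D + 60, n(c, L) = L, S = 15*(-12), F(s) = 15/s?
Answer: 27109/3 ≈ 9036.3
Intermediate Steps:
S = -180
f(D, Z) = 60 + D² (f(D, Z) = D*D + 60 = D² + 60 = 60 + D²)
q = 26902/3 (q = -(-38 + 146*(-184))/3 = -(-38 - 26864)/3 = -⅓*(-26902) = 26902/3 ≈ 8967.3)
q + f(F(5), S) = 26902/3 + (60 + (15/5)²) = 26902/3 + (60 + (15*(⅕))²) = 26902/3 + (60 + 3²) = 26902/3 + (60 + 9) = 26902/3 + 69 = 27109/3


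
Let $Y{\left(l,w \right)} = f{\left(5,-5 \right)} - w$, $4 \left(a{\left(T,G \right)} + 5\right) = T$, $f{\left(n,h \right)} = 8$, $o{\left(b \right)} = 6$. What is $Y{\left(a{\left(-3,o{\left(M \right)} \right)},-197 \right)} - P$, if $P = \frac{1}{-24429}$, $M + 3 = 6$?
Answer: $\frac{5007946}{24429} \approx 205.0$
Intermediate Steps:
$M = 3$ ($M = -3 + 6 = 3$)
$P = - \frac{1}{24429} \approx -4.0935 \cdot 10^{-5}$
$a{\left(T,G \right)} = -5 + \frac{T}{4}$
$Y{\left(l,w \right)} = 8 - w$
$Y{\left(a{\left(-3,o{\left(M \right)} \right)},-197 \right)} - P = \left(8 - -197\right) - - \frac{1}{24429} = \left(8 + 197\right) + \frac{1}{24429} = 205 + \frac{1}{24429} = \frac{5007946}{24429}$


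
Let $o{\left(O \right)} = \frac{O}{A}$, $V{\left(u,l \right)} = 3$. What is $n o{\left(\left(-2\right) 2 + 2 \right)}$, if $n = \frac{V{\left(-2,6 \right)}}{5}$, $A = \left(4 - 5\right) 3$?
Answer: $\frac{2}{5} \approx 0.4$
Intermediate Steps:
$A = -3$ ($A = \left(-1\right) 3 = -3$)
$n = \frac{3}{5} \approx 0.6$
$o{\left(O \right)} = - \frac{O}{3}$ ($o{\left(O \right)} = \frac{O}{-3} = O \left(- \frac{1}{3}\right) = - \frac{O}{3}$)
$n o{\left(\left(-2\right) 2 + 2 \right)} = \frac{3 \left(- \frac{\left(-2\right) 2 + 2}{3}\right)}{5} = \frac{3 \left(- \frac{-4 + 2}{3}\right)}{5} = \frac{3 \left(\left(- \frac{1}{3}\right) \left(-2\right)\right)}{5} = \frac{3}{5} \cdot \frac{2}{3} = \frac{2}{5}$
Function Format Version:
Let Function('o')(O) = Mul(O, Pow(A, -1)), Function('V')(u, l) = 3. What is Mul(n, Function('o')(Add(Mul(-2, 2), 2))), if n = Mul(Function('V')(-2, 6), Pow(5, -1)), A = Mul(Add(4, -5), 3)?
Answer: Rational(2, 5) ≈ 0.40000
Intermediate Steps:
A = -3 (A = Mul(-1, 3) = -3)
n = Rational(3, 5) (n = Mul(3, Pow(5, -1)) = Mul(3, Rational(1, 5)) = Rational(3, 5) ≈ 0.60000)
Function('o')(O) = Mul(Rational(-1, 3), O) (Function('o')(O) = Mul(O, Pow(-3, -1)) = Mul(O, Rational(-1, 3)) = Mul(Rational(-1, 3), O))
Mul(n, Function('o')(Add(Mul(-2, 2), 2))) = Mul(Rational(3, 5), Mul(Rational(-1, 3), Add(Mul(-2, 2), 2))) = Mul(Rational(3, 5), Mul(Rational(-1, 3), Add(-4, 2))) = Mul(Rational(3, 5), Mul(Rational(-1, 3), -2)) = Mul(Rational(3, 5), Rational(2, 3)) = Rational(2, 5)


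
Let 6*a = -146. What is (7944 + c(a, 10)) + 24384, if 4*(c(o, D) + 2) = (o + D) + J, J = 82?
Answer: 388115/12 ≈ 32343.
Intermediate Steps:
a = -73/3 (a = (⅙)*(-146) = -73/3 ≈ -24.333)
c(o, D) = 37/2 + D/4 + o/4 (c(o, D) = -2 + ((o + D) + 82)/4 = -2 + ((D + o) + 82)/4 = -2 + (82 + D + o)/4 = -2 + (41/2 + D/4 + o/4) = 37/2 + D/4 + o/4)
(7944 + c(a, 10)) + 24384 = (7944 + (37/2 + (¼)*10 + (¼)*(-73/3))) + 24384 = (7944 + (37/2 + 5/2 - 73/12)) + 24384 = (7944 + 179/12) + 24384 = 95507/12 + 24384 = 388115/12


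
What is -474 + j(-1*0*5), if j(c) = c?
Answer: -474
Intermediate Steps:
-474 + j(-1*0*5) = -474 - 1*0*5 = -474 + 0*5 = -474 + 0 = -474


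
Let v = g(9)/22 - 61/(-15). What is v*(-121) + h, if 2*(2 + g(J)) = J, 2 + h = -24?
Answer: -31909/60 ≈ -531.82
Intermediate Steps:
h = -26 (h = -2 - 24 = -26)
g(J) = -2 + J/2
v = 2759/660 (v = (-2 + (1/2)*9)/22 - 61/(-15) = (-2 + 9/2)*(1/22) - 61*(-1/15) = (5/2)*(1/22) + 61/15 = 5/44 + 61/15 = 2759/660 ≈ 4.1803)
v*(-121) + h = (2759/660)*(-121) - 26 = -30349/60 - 26 = -31909/60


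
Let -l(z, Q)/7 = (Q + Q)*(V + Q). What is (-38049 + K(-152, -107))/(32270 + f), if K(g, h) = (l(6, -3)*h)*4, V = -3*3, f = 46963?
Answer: 59221/26411 ≈ 2.2423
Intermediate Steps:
V = -9
l(z, Q) = -14*Q*(-9 + Q) (l(z, Q) = -7*(Q + Q)*(-9 + Q) = -7*2*Q*(-9 + Q) = -14*Q*(-9 + Q))
K(g, h) = -2016*h (K(g, h) = ((14*(-3)*(9 - 1*(-3)))*h)*4 = ((14*(-3)*(9 + 3))*h)*4 = ((14*(-3)*12)*h)*4 = -504*h*4 = -2016*h)
(-38049 + K(-152, -107))/(32270 + f) = (-38049 - 2016*(-107))/(32270 + 46963) = (-38049 + 215712)/79233 = 177663*(1/79233) = 59221/26411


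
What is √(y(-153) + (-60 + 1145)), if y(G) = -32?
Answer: 9*√13 ≈ 32.450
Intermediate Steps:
√(y(-153) + (-60 + 1145)) = √(-32 + (-60 + 1145)) = √(-32 + 1085) = √1053 = 9*√13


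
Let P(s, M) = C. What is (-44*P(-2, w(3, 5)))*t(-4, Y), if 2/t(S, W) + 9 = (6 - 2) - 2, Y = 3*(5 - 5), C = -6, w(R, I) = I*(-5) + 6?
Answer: -528/7 ≈ -75.429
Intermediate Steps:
w(R, I) = 6 - 5*I (w(R, I) = -5*I + 6 = 6 - 5*I)
Y = 0 (Y = 3*0 = 0)
t(S, W) = -2/7 (t(S, W) = 2/(-9 + ((6 - 2) - 2)) = 2/(-9 + (4 - 2)) = 2/(-9 + 2) = 2/(-7) = 2*(-⅐) = -2/7)
P(s, M) = -6
(-44*P(-2, w(3, 5)))*t(-4, Y) = -44*(-6)*(-2/7) = 264*(-2/7) = -528/7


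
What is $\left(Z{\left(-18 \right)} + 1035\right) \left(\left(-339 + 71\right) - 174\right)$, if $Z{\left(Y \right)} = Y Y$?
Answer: $-600678$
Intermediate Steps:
$Z{\left(Y \right)} = Y^{2}$
$\left(Z{\left(-18 \right)} + 1035\right) \left(\left(-339 + 71\right) - 174\right) = \left(\left(-18\right)^{2} + 1035\right) \left(\left(-339 + 71\right) - 174\right) = \left(324 + 1035\right) \left(-268 - 174\right) = 1359 \left(-442\right) = -600678$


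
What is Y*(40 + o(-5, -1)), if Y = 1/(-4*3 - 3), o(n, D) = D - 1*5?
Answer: -34/15 ≈ -2.2667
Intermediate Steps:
o(n, D) = -5 + D (o(n, D) = D - 5 = -5 + D)
Y = -1/15 (Y = 1/(-12 - 3) = 1/(-15) = -1/15 ≈ -0.066667)
Y*(40 + o(-5, -1)) = -(40 + (-5 - 1))/15 = -(40 - 6)/15 = -1/15*34 = -34/15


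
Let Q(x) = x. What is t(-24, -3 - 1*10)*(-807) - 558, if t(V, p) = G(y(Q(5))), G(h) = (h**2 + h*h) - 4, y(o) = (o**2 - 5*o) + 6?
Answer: -55434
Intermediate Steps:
y(o) = 6 + o**2 - 5*o
G(h) = -4 + 2*h**2 (G(h) = (h**2 + h**2) - 4 = 2*h**2 - 4 = -4 + 2*h**2)
t(V, p) = 68 (t(V, p) = -4 + 2*(6 + 5**2 - 5*5)**2 = -4 + 2*(6 + 25 - 25)**2 = -4 + 2*6**2 = -4 + 2*36 = -4 + 72 = 68)
t(-24, -3 - 1*10)*(-807) - 558 = 68*(-807) - 558 = -54876 - 558 = -55434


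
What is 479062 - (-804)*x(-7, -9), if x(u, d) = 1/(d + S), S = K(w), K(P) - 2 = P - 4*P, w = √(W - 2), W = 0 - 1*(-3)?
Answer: 2394908/5 ≈ 4.7898e+5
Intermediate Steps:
W = 3 (W = 0 + 3 = 3)
w = 1 (w = √(3 - 2) = √1 = 1)
K(P) = 2 - 3*P (K(P) = 2 + (P - 4*P) = 2 - 3*P)
S = -1 (S = 2 - 3*1 = 2 - 3 = -1)
x(u, d) = 1/(-1 + d) (x(u, d) = 1/(d - 1) = 1/(-1 + d))
479062 - (-804)*x(-7, -9) = 479062 - (-804)/(-1 - 9) = 479062 - (-804)/(-10) = 479062 - (-804)*(-1)/10 = 479062 - 1*402/5 = 479062 - 402/5 = 2394908/5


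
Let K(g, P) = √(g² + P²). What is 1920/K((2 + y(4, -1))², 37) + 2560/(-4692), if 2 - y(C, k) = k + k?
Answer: -640/1173 + 384*√2665/533 ≈ 36.647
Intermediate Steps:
y(C, k) = 2 - 2*k (y(C, k) = 2 - (k + k) = 2 - 2*k)
K(g, P) = √(P² + g²)
1920/K((2 + y(4, -1))², 37) + 2560/(-4692) = 1920/(√(37² + ((2 + (2 - 2*(-1)))²)²)) + 2560/(-4692) = 1920/(√(1369 + ((2 + (2 + 2))²)²)) + 2560*(-1/4692) = 1920/(√(1369 + ((2 + 4)²)²)) - 640/1173 = 1920/(√(1369 + (6²)²)) - 640/1173 = 1920/(√(1369 + 36²)) - 640/1173 = 1920/(√(1369 + 1296)) - 640/1173 = 1920/(√2665) - 640/1173 = 1920*(√2665/2665) - 640/1173 = 384*√2665/533 - 640/1173 = -640/1173 + 384*√2665/533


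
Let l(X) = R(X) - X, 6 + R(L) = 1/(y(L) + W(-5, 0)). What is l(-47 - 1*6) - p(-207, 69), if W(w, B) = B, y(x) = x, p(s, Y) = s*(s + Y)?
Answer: -1511508/53 ≈ -28519.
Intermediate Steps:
p(s, Y) = s*(Y + s)
R(L) = -6 + 1/L (R(L) = -6 + 1/(L + 0) = -6 + 1/L)
l(X) = -6 + 1/X - X (l(X) = (-6 + 1/X) - X = -6 + 1/X - X)
l(-47 - 1*6) - p(-207, 69) = (-6 + 1/(-47 - 1*6) - (-47 - 1*6)) - (-207)*(69 - 207) = (-6 + 1/(-47 - 6) - (-47 - 6)) - (-207)*(-138) = (-6 + 1/(-53) - 1*(-53)) - 1*28566 = (-6 - 1/53 + 53) - 28566 = 2490/53 - 28566 = -1511508/53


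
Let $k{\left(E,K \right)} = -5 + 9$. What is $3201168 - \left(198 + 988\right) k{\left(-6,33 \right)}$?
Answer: $3196424$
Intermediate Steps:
$k{\left(E,K \right)} = 4$
$3201168 - \left(198 + 988\right) k{\left(-6,33 \right)} = 3201168 - \left(198 + 988\right) 4 = 3201168 - 1186 \cdot 4 = 3201168 - 4744 = 3196424$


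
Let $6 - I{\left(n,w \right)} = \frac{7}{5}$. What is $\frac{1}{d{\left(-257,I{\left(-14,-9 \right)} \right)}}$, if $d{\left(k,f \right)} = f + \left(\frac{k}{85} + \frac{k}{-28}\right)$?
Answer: $\frac{2380}{25597} \approx 0.09298$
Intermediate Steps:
$I{\left(n,w \right)} = \frac{23}{5}$ ($I{\left(n,w \right)} = 6 - \frac{7}{5} = \frac{23}{5}$)
$d{\left(k,f \right)} = f - \frac{57 k}{2380}$ ($d{\left(k,f \right)} = f + \left(k \frac{1}{85} + k \left(- \frac{1}{28}\right)\right) = f + \left(\frac{k}{85} - \frac{k}{28}\right) = f - \frac{57 k}{2380}$)
$\frac{1}{d{\left(-257,I{\left(-14,-9 \right)} \right)}} = \frac{1}{\frac{23}{5} - - \frac{14649}{2380}} = \frac{1}{\frac{23}{5} + \frac{14649}{2380}} = \frac{1}{\frac{25597}{2380}} = \frac{2380}{25597}$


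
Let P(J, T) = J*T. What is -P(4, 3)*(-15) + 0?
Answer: 180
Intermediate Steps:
-P(4, 3)*(-15) + 0 = -4*3*(-15) + 0 = -1*12*(-15) + 0 = -12*(-15) + 0 = 180 + 0 = 180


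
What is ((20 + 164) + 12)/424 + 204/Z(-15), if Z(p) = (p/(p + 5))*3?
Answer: 14563/318 ≈ 45.796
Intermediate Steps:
Z(p) = 3*p/(5 + p) (Z(p) = (p/(5 + p))*3 = 3*p/(5 + p))
((20 + 164) + 12)/424 + 204/Z(-15) = ((20 + 164) + 12)/424 + 204/((3*(-15)/(5 - 15))) = (184 + 12)*(1/424) + 204/((3*(-15)/(-10))) = 196*(1/424) + 204/((3*(-15)*(-1/10))) = 49/106 + 204/(9/2) = 49/106 + 204*(2/9) = 49/106 + 136/3 = 14563/318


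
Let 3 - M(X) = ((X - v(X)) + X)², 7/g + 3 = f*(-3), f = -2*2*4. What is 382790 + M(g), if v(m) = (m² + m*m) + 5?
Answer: 1569598519976/4100625 ≈ 3.8277e+5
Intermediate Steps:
f = -16 (f = -4*4 = -16)
v(m) = 5 + 2*m² (v(m) = (m² + m²) + 5 = 2*m² + 5 = 5 + 2*m²)
g = 7/45 (g = 7/(-3 - 16*(-3)) = 7/(-3 + 48) = 7/45 ≈ 0.15556)
M(X) = 3 - (-5 - 2*X² + 2*X)² (M(X) = 3 - ((X - (5 + 2*X²)) + X)² = 3 - ((X + (-5 - 2*X²)) + X)² = 3 - ((-5 + X - 2*X²) + X)² = 3 - (-5 - 2*X² + 2*X)²)
382790 + M(g) = 382790 + (3 - (5 - 2*7/45 + 2*(7/45)²)²) = 382790 + (3 - (5 - 14/45 + 2*(49/2025))²) = 382790 + (3 - (5 - 14/45 + 98/2025)²) = 382790 + (3 - (9593/2025)²) = 382790 + (3 - 1*92025649/4100625) = 382790 + (3 - 92025649/4100625) = 382790 - 79723774/4100625 = 1569598519976/4100625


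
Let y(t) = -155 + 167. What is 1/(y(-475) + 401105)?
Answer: 1/401117 ≈ 2.4930e-6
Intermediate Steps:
y(t) = 12
1/(y(-475) + 401105) = 1/(12 + 401105) = 1/401117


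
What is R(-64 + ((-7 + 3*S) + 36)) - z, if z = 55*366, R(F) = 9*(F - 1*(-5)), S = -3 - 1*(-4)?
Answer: -20373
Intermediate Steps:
S = 1 (S = -3 + 4 = 1)
R(F) = 45 + 9*F (R(F) = 9*(F + 5) = 9*(5 + F) = 45 + 9*F)
z = 20130
R(-64 + ((-7 + 3*S) + 36)) - z = (45 + 9*(-64 + ((-7 + 3*1) + 36))) - 1*20130 = (45 + 9*(-64 + ((-7 + 3) + 36))) - 20130 = (45 + 9*(-64 + (-4 + 36))) - 20130 = (45 + 9*(-64 + 32)) - 20130 = (45 + 9*(-32)) - 20130 = (45 - 288) - 20130 = -243 - 20130 = -20373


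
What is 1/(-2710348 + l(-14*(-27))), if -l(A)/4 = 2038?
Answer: -1/2718500 ≈ -3.6785e-7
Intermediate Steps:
l(A) = -8152 (l(A) = -4*2038 = -8152)
1/(-2710348 + l(-14*(-27))) = 1/(-2710348 - 8152) = 1/(-2718500) = -1/2718500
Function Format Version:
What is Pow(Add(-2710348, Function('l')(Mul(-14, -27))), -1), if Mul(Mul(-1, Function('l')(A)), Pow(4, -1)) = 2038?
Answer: Rational(-1, 2718500) ≈ -3.6785e-7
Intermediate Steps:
Function('l')(A) = -8152 (Function('l')(A) = Mul(-4, 2038) = -8152)
Pow(Add(-2710348, Function('l')(Mul(-14, -27))), -1) = Pow(Add(-2710348, -8152), -1) = Pow(-2718500, -1) = Rational(-1, 2718500)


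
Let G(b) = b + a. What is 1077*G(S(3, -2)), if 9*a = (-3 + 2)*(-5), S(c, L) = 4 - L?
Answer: 21181/3 ≈ 7060.3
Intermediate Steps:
a = 5/9 (a = ((-3 + 2)*(-5))/9 = (-1*(-5))/9 = (⅑)*5 = 5/9 ≈ 0.55556)
G(b) = 5/9 + b (G(b) = b + 5/9 = 5/9 + b)
1077*G(S(3, -2)) = 1077*(5/9 + (4 - 1*(-2))) = 1077*(5/9 + (4 + 2)) = 1077*(5/9 + 6) = 1077*(59/9) = 21181/3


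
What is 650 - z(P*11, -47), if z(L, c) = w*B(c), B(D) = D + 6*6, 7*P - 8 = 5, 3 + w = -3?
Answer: 584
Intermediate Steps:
w = -6 (w = -3 - 3 = -6)
P = 13/7 (P = 8/7 + (⅐)*5 = 8/7 + 5/7 = 13/7 ≈ 1.8571)
B(D) = 36 + D (B(D) = D + 36 = 36 + D)
z(L, c) = -216 - 6*c (z(L, c) = -6*(36 + c) = -216 - 6*c)
650 - z(P*11, -47) = 650 - (-216 - 6*(-47)) = 650 - (-216 + 282) = 650 - 1*66 = 650 - 66 = 584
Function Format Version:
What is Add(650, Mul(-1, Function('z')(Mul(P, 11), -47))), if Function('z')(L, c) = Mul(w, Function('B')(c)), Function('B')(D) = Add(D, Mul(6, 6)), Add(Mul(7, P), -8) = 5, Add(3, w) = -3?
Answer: 584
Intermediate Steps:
w = -6 (w = Add(-3, -3) = -6)
P = Rational(13, 7) (P = Add(Rational(8, 7), Mul(Rational(1, 7), 5)) = Add(Rational(8, 7), Rational(5, 7)) = Rational(13, 7) ≈ 1.8571)
Function('B')(D) = Add(36, D) (Function('B')(D) = Add(D, 36) = Add(36, D))
Function('z')(L, c) = Add(-216, Mul(-6, c)) (Function('z')(L, c) = Mul(-6, Add(36, c)) = Add(-216, Mul(-6, c)))
Add(650, Mul(-1, Function('z')(Mul(P, 11), -47))) = Add(650, Mul(-1, Add(-216, Mul(-6, -47)))) = Add(650, Mul(-1, Add(-216, 282))) = Add(650, Mul(-1, 66)) = Add(650, -66) = 584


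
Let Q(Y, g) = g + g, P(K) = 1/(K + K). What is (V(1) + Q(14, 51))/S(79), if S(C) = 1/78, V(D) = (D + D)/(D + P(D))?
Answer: 8060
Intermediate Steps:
P(K) = 1/(2*K)
Q(Y, g) = 2*g
V(D) = 2*D/(D + 1/(2*D)) (V(D) = (D + D)/(D + 1/(2*D)) = (2*D)/(D + 1/(2*D)) = 2*D/(D + 1/(2*D)))
S(C) = 1/78
(V(1) + Q(14, 51))/S(79) = (4*1²/(1 + 2*1²) + 2*51)/(1/78) = (4*1/(1 + 2*1) + 102)*78 = (4*1/(1 + 2) + 102)*78 = (4*1/3 + 102)*78 = (4*1*(⅓) + 102)*78 = (4/3 + 102)*78 = (310/3)*78 = 8060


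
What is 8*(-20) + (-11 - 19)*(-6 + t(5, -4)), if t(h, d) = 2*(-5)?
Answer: 320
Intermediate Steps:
t(h, d) = -10
8*(-20) + (-11 - 19)*(-6 + t(5, -4)) = 8*(-20) + (-11 - 19)*(-6 - 10) = -160 - 30*(-16) = -160 + 480 = 320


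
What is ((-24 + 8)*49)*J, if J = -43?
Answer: 33712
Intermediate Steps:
((-24 + 8)*49)*J = ((-24 + 8)*49)*(-43) = -16*49*(-43) = -784*(-43) = 33712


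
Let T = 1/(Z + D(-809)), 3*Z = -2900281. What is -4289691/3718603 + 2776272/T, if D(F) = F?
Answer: -1427006277154000781/531229 ≈ -2.6862e+12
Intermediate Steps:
Z = -2900281/3 (Z = (1/3)*(-2900281) = -2900281/3 ≈ -9.6676e+5)
T = -3/2902708 (T = 1/(-2900281/3 - 809) = 1/(-2902708/3) = -3/2902708 ≈ -1.0335e-6)
-4289691/3718603 + 2776272/T = -4289691/3718603 + 2776272/(-3/2902708) = -4289691*1/3718603 + 2776272*(-2902708/3) = -612813/531229 - 2686235648192 = -1427006277154000781/531229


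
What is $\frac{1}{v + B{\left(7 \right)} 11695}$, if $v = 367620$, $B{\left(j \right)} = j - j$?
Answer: $\frac{1}{367620} \approx 2.7202 \cdot 10^{-6}$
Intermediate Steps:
$B{\left(j \right)} = 0$
$\frac{1}{v + B{\left(7 \right)} 11695} = \frac{1}{367620 + 0 \cdot 11695} = \frac{1}{367620 + 0} = \frac{1}{367620}$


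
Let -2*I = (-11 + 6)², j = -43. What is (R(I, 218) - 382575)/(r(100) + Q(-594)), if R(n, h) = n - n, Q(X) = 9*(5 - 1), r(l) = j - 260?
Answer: 127525/89 ≈ 1432.9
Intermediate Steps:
r(l) = -303 (r(l) = -43 - 260 = -303)
Q(X) = 36 (Q(X) = 9*4 = 36)
I = -25/2 (I = -(-11 + 6)²/2 = -½*(-5)² = -½*25 = -25/2 ≈ -12.500)
R(n, h) = 0
(R(I, 218) - 382575)/(r(100) + Q(-594)) = (0 - 382575)/(-303 + 36) = -382575/(-267) = -382575*(-1/267) = 127525/89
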